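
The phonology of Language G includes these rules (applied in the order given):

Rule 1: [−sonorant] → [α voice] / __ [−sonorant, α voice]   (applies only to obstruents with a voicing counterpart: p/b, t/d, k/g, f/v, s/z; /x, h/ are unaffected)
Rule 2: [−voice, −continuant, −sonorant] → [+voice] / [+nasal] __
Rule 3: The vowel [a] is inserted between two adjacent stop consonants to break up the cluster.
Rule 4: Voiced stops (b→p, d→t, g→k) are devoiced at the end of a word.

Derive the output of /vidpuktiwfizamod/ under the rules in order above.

vitapukatiwfizamot

Rule 1 (regressive voicing assimilation): /d/ precedes the voiceless obstruent /p/, so it devoices to [t] by assimilation. /vidpuktiwfizamod/ → vitpuktiwfizamod.
Rule 2 (post-nasal voicing): no segment meets the environment; /vitpuktiwfizamod/ is unchanged.
Rule 3 (stop-cluster a-epenthesis): /t/ and /p/ form a stop–stop cluster, so [a] is inserted between them. /k/ and /t/ form a stop–stop cluster, so [a] is inserted between them. /vitpuktiwfizamod/ → vitapukatiwfizamod.
Rule 4 (final devoicing): /d/ is a voiced stop in word-final position, so it devoices to [t]. /vitapukatiwfizamod/ → vitapukatiwfizamot.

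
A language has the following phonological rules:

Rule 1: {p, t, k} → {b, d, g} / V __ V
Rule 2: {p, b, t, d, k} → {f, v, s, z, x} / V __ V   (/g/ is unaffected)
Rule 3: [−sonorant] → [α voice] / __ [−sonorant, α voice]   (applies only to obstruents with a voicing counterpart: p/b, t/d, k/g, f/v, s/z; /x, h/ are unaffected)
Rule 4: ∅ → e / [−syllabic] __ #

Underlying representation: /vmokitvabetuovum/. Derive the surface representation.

Rule 1 (intervocalic voicing): /k/ is a voiceless stop between vowels /o/ and /i/, so it voices to [g]. /t/ is a voiceless stop between vowels /e/ and /u/, so it voices to [d]. /vmokitvabetuovum/ → vmogitvabeduovum.
Rule 2 (intervocalic spirantization): /b/ is a stop between vowels /a/ and /e/, so it spirantizes to the fricative [v]. /d/ is a stop between vowels /e/ and /u/, so it spirantizes to the fricative [z]. /vmogitvabeduovum/ → vmogitvavezuovum.
Rule 3 (regressive voicing assimilation): /t/ precedes the voiced obstruent /v/, so it voices to [d] by assimilation. /vmogitvavezuovum/ → vmogidvavezuovum.
Rule 4 (final e-epenthesis): the form ends in the consonant /m/, so [e] is inserted word-finally. /vmogidvavezuovum/ → vmogidvavezuovume.

vmogidvavezuovume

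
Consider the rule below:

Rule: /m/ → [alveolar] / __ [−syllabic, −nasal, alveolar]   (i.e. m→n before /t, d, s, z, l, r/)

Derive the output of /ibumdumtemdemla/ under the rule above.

ibunduntendenla

/m/ precedes the alveolar consonant /d/, so it assimilates in place to [n].
/m/ precedes the alveolar consonant /t/, so it assimilates in place to [n].
/m/ precedes the alveolar consonant /d/, so it assimilates in place to [n].
/m/ precedes the alveolar consonant /l/, so it assimilates in place to [n].
Surface form: [ibunduntendenla].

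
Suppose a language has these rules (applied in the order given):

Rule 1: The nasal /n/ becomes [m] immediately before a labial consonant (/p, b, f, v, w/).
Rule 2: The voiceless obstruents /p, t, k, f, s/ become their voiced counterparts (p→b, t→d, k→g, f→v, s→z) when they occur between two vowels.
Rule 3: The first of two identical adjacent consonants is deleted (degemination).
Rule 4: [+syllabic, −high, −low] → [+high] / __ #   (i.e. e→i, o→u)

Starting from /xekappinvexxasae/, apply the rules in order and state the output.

xegapimvexazai

Rule 1 (nasal place assimilation): /n/ precedes the labial consonant /v/, so it assimilates in place to [m]. /xekappinvexxasae/ → xekappimvexxasae.
Rule 2 (intervocalic voicing): /k/ is a voiceless obstruent between vowels /e/ and /a/, so it voices to [g]. /s/ is a voiceless obstruent between vowels /a/ and /a/, so it voices to [z]. /xekappimvexxasae/ → xegappimvexxazae.
Rule 3 (degemination): /pp/ is a geminate; the first /p/ deletes. /xx/ is a geminate; the first /x/ deletes. /xegappimvexxazae/ → xegapimvexazae.
Rule 4 (final vowel raising): /e/ is a mid vowel in word-final position, so it raises to [i]. /xegapimvexazae/ → xegapimvexazai.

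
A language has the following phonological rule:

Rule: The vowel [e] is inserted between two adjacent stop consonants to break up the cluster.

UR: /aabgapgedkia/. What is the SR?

aabegapegedekia

/b/ and /g/ form a stop–stop cluster, so [e] is inserted between them.
/p/ and /g/ form a stop–stop cluster, so [e] is inserted between them.
/d/ and /k/ form a stop–stop cluster, so [e] is inserted between them.
Surface form: [aabegapegedekia].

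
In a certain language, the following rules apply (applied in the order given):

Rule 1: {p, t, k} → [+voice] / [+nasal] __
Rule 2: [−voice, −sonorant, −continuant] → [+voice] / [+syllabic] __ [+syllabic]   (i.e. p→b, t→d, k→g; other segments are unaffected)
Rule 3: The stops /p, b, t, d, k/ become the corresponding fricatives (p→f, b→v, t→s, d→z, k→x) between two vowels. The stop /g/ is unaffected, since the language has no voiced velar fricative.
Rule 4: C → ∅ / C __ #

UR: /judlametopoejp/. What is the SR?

Rule 1 (post-nasal voicing): no segment meets the environment; /judlametopoejp/ is unchanged.
Rule 2 (intervocalic voicing): /t/ is a voiceless stop between vowels /e/ and /o/, so it voices to [d]. /p/ is a voiceless stop between vowels /o/ and /o/, so it voices to [b]. /judlametopoejp/ → judlamedoboejp.
Rule 3 (intervocalic spirantization): /d/ is a stop between vowels /e/ and /o/, so it spirantizes to the fricative [z]. /b/ is a stop between vowels /o/ and /o/, so it spirantizes to the fricative [v]. /judlamedoboejp/ → judlamezovoejp.
Rule 4 (final cluster simplification): /p/ is the second consonant of a word-final cluster /jp/, so it deletes. /judlamezovoejp/ → judlamezovoej.

judlamezovoej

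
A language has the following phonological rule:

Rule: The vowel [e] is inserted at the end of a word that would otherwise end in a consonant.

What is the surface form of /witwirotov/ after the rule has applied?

witwirotove

the form ends in the consonant /v/, so [e] is inserted word-finally.
Surface form: [witwirotove].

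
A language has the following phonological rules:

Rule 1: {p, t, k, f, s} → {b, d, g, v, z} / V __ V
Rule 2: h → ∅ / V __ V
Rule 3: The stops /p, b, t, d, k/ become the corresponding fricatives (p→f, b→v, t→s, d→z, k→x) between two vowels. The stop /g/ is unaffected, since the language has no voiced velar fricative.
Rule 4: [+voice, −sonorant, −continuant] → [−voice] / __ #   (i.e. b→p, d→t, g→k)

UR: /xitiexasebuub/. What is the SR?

Rule 1 (intervocalic voicing): /t/ is a voiceless obstruent between vowels /i/ and /i/, so it voices to [d]. /s/ is a voiceless obstruent between vowels /a/ and /e/, so it voices to [z]. /xitiexasebuub/ → xidiexazebuub.
Rule 2 (intervocalic h-deletion): no segment meets the environment; /xidiexazebuub/ is unchanged.
Rule 3 (intervocalic spirantization): /d/ is a stop between vowels /i/ and /i/, so it spirantizes to the fricative [z]. /b/ is a stop between vowels /e/ and /u/, so it spirantizes to the fricative [v]. /xidiexazebuub/ → xiziexazevuub.
Rule 4 (final devoicing): /b/ is a voiced stop in word-final position, so it devoices to [p]. /xiziexazevuub/ → xiziexazevuup.

xiziexazevuup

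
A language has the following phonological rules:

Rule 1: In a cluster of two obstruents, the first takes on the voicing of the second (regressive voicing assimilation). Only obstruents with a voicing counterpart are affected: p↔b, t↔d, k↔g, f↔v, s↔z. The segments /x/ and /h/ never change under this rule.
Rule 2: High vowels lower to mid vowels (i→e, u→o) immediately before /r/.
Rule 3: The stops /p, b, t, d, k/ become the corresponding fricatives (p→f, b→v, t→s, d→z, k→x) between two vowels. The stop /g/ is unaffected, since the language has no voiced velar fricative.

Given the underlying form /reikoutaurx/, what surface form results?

reixousaorx

Rule 1 (regressive voicing assimilation): no segment meets the environment; /reikoutaurx/ is unchanged.
Rule 2 (pre-rhotic lowering): /u/ is a high vowel immediately before /r/, so it lowers to [o]. /reikoutaurx/ → reikoutaorx.
Rule 3 (intervocalic spirantization): /k/ is a stop between vowels /i/ and /o/, so it spirantizes to the fricative [x]. /t/ is a stop between vowels /u/ and /a/, so it spirantizes to the fricative [s]. /reikoutaorx/ → reixousaorx.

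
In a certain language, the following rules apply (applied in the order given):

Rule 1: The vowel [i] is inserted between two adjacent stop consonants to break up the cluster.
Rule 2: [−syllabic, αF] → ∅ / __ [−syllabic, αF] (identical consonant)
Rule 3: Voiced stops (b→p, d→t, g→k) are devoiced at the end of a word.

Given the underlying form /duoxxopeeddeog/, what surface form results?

duoxopeedideok

Rule 1 (stop-cluster i-epenthesis): /d/ and /d/ form a stop–stop cluster, so [i] is inserted between them. /duoxxopeeddeog/ → duoxxopeedideog.
Rule 2 (degemination): /xx/ is a geminate; the first /x/ deletes. /duoxxopeedideog/ → duoxopeedideog.
Rule 3 (final devoicing): /g/ is a voiced stop in word-final position, so it devoices to [k]. /duoxopeedideog/ → duoxopeedideok.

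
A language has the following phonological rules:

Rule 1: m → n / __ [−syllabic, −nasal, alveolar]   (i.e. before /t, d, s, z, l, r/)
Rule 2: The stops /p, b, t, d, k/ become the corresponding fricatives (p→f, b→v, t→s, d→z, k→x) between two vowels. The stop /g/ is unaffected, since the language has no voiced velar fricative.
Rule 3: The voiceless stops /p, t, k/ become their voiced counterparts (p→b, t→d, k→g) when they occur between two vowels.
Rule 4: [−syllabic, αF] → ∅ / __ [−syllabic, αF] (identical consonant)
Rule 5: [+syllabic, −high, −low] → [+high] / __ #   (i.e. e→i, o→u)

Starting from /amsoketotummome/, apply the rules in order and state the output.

ansoxesosumomi

Rule 1 (nasal place assimilation): /m/ precedes the alveolar consonant /s/, so it assimilates in place to [n]. /amsoketotummome/ → ansoketotummome.
Rule 2 (intervocalic spirantization): /k/ is a stop between vowels /o/ and /e/, so it spirantizes to the fricative [x]. /t/ is a stop between vowels /e/ and /o/, so it spirantizes to the fricative [s]. /t/ is a stop between vowels /o/ and /u/, so it spirantizes to the fricative [s]. /ansoketotummome/ → ansoxesosummome.
Rule 3 (intervocalic voicing): no segment meets the environment; /ansoxesosummome/ is unchanged.
Rule 4 (degemination): /mm/ is a geminate; the first /m/ deletes. /ansoxesosummome/ → ansoxesosumome.
Rule 5 (final vowel raising): /e/ is a mid vowel in word-final position, so it raises to [i]. /ansoxesosumome/ → ansoxesosumomi.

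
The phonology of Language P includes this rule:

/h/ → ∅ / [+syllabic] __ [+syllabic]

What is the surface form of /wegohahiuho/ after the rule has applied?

wegoaiuo

/h/ occurs between vowels /o/ and /a/, so it deletes.
/h/ occurs between vowels /a/ and /i/, so it deletes.
/h/ occurs between vowels /u/ and /o/, so it deletes.
Surface form: [wegoaiuo].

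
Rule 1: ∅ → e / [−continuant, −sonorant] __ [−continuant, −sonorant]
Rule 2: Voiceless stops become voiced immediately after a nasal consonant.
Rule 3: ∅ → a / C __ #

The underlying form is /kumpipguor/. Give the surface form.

Rule 1 (stop-cluster e-epenthesis): /p/ and /g/ form a stop–stop cluster, so [e] is inserted between them. /kumpipguor/ → kumpipeguor.
Rule 2 (post-nasal voicing): /p/ is a voiceless stop immediately after the nasal /m/, so it voices to [b]. /kumpipeguor/ → kumbipeguor.
Rule 3 (final a-epenthesis): the form ends in the consonant /r/, so [a] is inserted word-finally. /kumbipeguor/ → kumbipeguora.

kumbipeguora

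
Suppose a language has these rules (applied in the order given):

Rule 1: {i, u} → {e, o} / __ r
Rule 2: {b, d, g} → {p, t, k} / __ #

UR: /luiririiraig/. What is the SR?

Rule 1 (pre-rhotic lowering): /i/ is a high vowel immediately before /r/, so it lowers to [e]. /i/ is a high vowel immediately before /r/, so it lowers to [e]. /i/ is a high vowel immediately before /r/, so it lowers to [e]. /luiririiraig/ → luererieraig.
Rule 2 (final devoicing): /g/ is a voiced stop in word-final position, so it devoices to [k]. /luererieraig/ → luererieraik.

luererieraik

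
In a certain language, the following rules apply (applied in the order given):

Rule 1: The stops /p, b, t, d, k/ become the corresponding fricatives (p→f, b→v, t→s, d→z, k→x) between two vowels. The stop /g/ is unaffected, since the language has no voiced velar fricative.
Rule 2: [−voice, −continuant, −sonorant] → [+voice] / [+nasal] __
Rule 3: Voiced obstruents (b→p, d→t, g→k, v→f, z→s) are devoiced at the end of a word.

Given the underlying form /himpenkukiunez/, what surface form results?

himbenguxiunes

Rule 1 (intervocalic spirantization): /k/ is a stop between vowels /u/ and /i/, so it spirantizes to the fricative [x]. /himpenkukiunez/ → himpenkuxiunez.
Rule 2 (post-nasal voicing): /p/ is a voiceless stop immediately after the nasal /m/, so it voices to [b]. /k/ is a voiceless stop immediately after the nasal /n/, so it voices to [g]. /himpenkuxiunez/ → himbenguxiunez.
Rule 3 (final devoicing): /z/ is a voiced obstruent in word-final position, so it devoices to [s]. /himbenguxiunez/ → himbenguxiunes.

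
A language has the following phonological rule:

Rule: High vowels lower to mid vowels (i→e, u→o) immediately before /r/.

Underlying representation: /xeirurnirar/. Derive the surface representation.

/i/ is a high vowel immediately before /r/, so it lowers to [e].
/u/ is a high vowel immediately before /r/, so it lowers to [o].
/i/ is a high vowel immediately before /r/, so it lowers to [e].
Surface form: [xeerornerar].

xeerornerar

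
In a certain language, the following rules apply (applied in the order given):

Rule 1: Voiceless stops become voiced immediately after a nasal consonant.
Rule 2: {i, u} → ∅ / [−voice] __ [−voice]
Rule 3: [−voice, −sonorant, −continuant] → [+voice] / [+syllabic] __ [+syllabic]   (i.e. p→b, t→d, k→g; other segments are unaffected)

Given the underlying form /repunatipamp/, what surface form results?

Rule 1 (post-nasal voicing): /p/ is a voiceless stop immediately after the nasal /m/, so it voices to [b]. /repunatipamp/ → repunatipamb.
Rule 2 (high vowel syncope): /i/ is a high vowel flanked by voiceless consonants /t/ and /p/, so it deletes. /repunatipamb/ → repunatpamb.
Rule 3 (intervocalic voicing): /p/ is a voiceless stop between vowels /e/ and /u/, so it voices to [b]. /repunatpamb/ → rebunatpamb.

rebunatpamb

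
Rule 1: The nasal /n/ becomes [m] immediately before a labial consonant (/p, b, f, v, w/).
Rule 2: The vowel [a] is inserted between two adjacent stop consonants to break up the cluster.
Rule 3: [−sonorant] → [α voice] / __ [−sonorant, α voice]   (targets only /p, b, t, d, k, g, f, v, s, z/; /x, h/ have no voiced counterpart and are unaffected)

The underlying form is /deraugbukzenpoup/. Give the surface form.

Rule 1 (nasal place assimilation): /n/ precedes the labial consonant /p/, so it assimilates in place to [m]. /deraugbukzenpoup/ → deraugbukzempoup.
Rule 2 (stop-cluster a-epenthesis): /g/ and /b/ form a stop–stop cluster, so [a] is inserted between them. /deraugbukzempoup/ → deraugabukzempoup.
Rule 3 (regressive voicing assimilation): /k/ precedes the voiced obstruent /z/, so it voices to [g] by assimilation. /deraugabukzempoup/ → deraugabugzempoup.

deraugabugzempoup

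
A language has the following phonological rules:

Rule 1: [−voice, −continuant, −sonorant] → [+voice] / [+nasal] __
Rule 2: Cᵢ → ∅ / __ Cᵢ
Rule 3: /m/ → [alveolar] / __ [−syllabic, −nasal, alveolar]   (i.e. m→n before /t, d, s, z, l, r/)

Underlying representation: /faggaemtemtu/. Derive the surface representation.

Rule 1 (post-nasal voicing): /t/ is a voiceless stop immediately after the nasal /m/, so it voices to [d]. /t/ is a voiceless stop immediately after the nasal /m/, so it voices to [d]. /faggaemtemtu/ → faggaemdemdu.
Rule 2 (degemination): /gg/ is a geminate; the first /g/ deletes. /faggaemdemdu/ → fagaemdemdu.
Rule 3 (nasal place assimilation): /m/ precedes the alveolar consonant /d/, so it assimilates in place to [n]. /m/ precedes the alveolar consonant /d/, so it assimilates in place to [n]. /fagaemdemdu/ → fagaendendu.

fagaendendu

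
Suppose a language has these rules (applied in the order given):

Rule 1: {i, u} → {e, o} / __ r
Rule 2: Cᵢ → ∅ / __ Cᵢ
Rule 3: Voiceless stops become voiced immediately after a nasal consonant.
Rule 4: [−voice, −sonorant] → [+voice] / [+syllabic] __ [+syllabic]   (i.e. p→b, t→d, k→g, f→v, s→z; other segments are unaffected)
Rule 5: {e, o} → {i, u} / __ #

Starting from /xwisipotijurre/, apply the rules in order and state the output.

Rule 1 (pre-rhotic lowering): /u/ is a high vowel immediately before /r/, so it lowers to [o]. /xwisipotijurre/ → xwisipotijorre.
Rule 2 (degemination): /rr/ is a geminate; the first /r/ deletes. /xwisipotijorre/ → xwisipotijore.
Rule 3 (post-nasal voicing): no segment meets the environment; /xwisipotijore/ is unchanged.
Rule 4 (intervocalic voicing): /s/ is a voiceless obstruent between vowels /i/ and /i/, so it voices to [z]. /p/ is a voiceless obstruent between vowels /i/ and /o/, so it voices to [b]. /t/ is a voiceless obstruent between vowels /o/ and /i/, so it voices to [d]. /xwisipotijore/ → xwizibodijore.
Rule 5 (final vowel raising): /e/ is a mid vowel in word-final position, so it raises to [i]. /xwizibodijore/ → xwizibodijori.

xwizibodijori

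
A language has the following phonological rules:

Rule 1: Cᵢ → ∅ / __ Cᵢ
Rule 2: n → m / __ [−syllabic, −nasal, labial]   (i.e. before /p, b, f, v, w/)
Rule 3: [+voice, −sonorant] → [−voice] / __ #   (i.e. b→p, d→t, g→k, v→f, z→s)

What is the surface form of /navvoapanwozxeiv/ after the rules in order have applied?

navoapamwozxeif

Rule 1 (degemination): /vv/ is a geminate; the first /v/ deletes. /navvoapanwozxeiv/ → navoapanwozxeiv.
Rule 2 (nasal place assimilation): /n/ precedes the labial consonant /w/, so it assimilates in place to [m]. /navoapanwozxeiv/ → navoapamwozxeiv.
Rule 3 (final devoicing): /v/ is a voiced obstruent in word-final position, so it devoices to [f]. /navoapamwozxeiv/ → navoapamwozxeif.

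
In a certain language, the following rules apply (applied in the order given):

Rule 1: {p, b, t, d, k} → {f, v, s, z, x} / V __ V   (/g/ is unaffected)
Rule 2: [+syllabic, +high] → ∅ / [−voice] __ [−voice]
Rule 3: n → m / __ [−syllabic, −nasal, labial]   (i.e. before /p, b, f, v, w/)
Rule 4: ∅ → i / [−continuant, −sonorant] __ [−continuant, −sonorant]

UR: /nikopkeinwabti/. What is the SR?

Rule 1 (intervocalic spirantization): /k/ is a stop between vowels /i/ and /o/, so it spirantizes to the fricative [x]. /nikopkeinwabti/ → nixopkeinwabti.
Rule 2 (high vowel syncope): no segment meets the environment; /nixopkeinwabti/ is unchanged.
Rule 3 (nasal place assimilation): /n/ precedes the labial consonant /w/, so it assimilates in place to [m]. /nixopkeinwabti/ → nixopkeimwabti.
Rule 4 (stop-cluster i-epenthesis): /p/ and /k/ form a stop–stop cluster, so [i] is inserted between them. /b/ and /t/ form a stop–stop cluster, so [i] is inserted between them. /nixopkeimwabti/ → nixopikeimwabiti.

nixopikeimwabiti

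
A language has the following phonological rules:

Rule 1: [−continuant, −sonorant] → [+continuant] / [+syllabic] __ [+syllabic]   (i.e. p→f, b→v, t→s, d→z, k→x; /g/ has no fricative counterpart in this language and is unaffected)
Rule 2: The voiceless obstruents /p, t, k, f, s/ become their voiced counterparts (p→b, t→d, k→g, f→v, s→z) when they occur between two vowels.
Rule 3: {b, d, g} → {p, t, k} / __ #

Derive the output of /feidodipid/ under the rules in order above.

feizozivit

Rule 1 (intervocalic spirantization): /d/ is a stop between vowels /i/ and /o/, so it spirantizes to the fricative [z]. /d/ is a stop between vowels /o/ and /i/, so it spirantizes to the fricative [z]. /p/ is a stop between vowels /i/ and /i/, so it spirantizes to the fricative [f]. /feidodipid/ → feizozifid.
Rule 2 (intervocalic voicing): /f/ is a voiceless obstruent between vowels /i/ and /i/, so it voices to [v]. /feizozifid/ → feizozivid.
Rule 3 (final devoicing): /d/ is a voiced stop in word-final position, so it devoices to [t]. /feizozivid/ → feizozivit.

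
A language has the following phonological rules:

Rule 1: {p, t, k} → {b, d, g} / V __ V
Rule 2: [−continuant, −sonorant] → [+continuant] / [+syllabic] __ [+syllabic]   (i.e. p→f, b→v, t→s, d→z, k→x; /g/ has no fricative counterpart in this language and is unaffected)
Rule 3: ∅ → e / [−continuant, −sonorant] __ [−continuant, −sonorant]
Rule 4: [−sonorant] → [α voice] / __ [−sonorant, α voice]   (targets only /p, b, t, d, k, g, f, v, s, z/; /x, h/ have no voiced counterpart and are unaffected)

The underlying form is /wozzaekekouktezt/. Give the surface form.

Rule 1 (intervocalic voicing): /k/ is a voiceless stop between vowels /e/ and /e/, so it voices to [g]. /k/ is a voiceless stop between vowels /e/ and /o/, so it voices to [g]. /wozzaekekouktezt/ → wozzaegegouktezt.
Rule 2 (intervocalic spirantization): no segment meets the environment; /wozzaegegouktezt/ is unchanged.
Rule 3 (stop-cluster e-epenthesis): /k/ and /t/ form a stop–stop cluster, so [e] is inserted between them. /wozzaegegouktezt/ → wozzaegegouketezt.
Rule 4 (regressive voicing assimilation): /z/ precedes the voiceless obstruent /t/, so it devoices to [s] by assimilation. /wozzaegegouketezt/ → wozzaegegouketest.

wozzaegegouketest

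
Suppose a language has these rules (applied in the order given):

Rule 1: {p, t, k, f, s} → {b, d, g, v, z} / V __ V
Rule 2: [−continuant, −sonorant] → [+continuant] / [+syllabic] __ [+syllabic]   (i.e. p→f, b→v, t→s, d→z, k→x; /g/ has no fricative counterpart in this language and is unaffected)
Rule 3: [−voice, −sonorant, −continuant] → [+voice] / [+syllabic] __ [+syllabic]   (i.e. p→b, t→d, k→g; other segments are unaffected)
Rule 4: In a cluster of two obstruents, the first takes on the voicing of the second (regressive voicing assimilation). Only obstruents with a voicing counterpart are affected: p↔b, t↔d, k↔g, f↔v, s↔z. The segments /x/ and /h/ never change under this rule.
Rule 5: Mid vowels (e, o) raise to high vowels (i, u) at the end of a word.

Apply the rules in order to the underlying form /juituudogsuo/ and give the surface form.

Rule 1 (intervocalic voicing): /t/ is a voiceless obstruent between vowels /i/ and /u/, so it voices to [d]. /juituudogsuo/ → juiduudogsuo.
Rule 2 (intervocalic spirantization): /d/ is a stop between vowels /i/ and /u/, so it spirantizes to the fricative [z]. /d/ is a stop between vowels /u/ and /o/, so it spirantizes to the fricative [z]. /juiduudogsuo/ → juizuuzogsuo.
Rule 3 (intervocalic voicing): no segment meets the environment; /juizuuzogsuo/ is unchanged.
Rule 4 (regressive voicing assimilation): /g/ precedes the voiceless obstruent /s/, so it devoices to [k] by assimilation. /juizuuzogsuo/ → juizuuzoksuo.
Rule 5 (final vowel raising): /o/ is a mid vowel in word-final position, so it raises to [u]. /juizuuzoksuo/ → juizuuzoksuu.

juizuuzoksuu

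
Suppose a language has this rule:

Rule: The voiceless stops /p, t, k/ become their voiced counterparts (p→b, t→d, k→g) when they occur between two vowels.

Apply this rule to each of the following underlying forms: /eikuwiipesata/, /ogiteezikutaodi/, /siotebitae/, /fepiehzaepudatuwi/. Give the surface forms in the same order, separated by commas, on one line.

eiguwiibesada, ogideezigudaodi, siodebidae, febiehzaebudaduwi

/eikuwiipesata/: /k/ is a voiceless stop between vowels /i/ and /u/, so it voices to [g]. /p/ is a voiceless stop between vowels /i/ and /e/, so it voices to [b]. /t/ is a voiceless stop between vowels /a/ and /a/, so it voices to [d]. → [eiguwiibesada].
/ogiteezikutaodi/: /t/ is a voiceless stop between vowels /i/ and /e/, so it voices to [d]. /k/ is a voiceless stop between vowels /i/ and /u/, so it voices to [g]. /t/ is a voiceless stop between vowels /u/ and /a/, so it voices to [d]. → [ogideezigudaodi].
/siotebitae/: /t/ is a voiceless stop between vowels /o/ and /e/, so it voices to [d]. /t/ is a voiceless stop between vowels /i/ and /a/, so it voices to [d]. → [siodebidae].
/fepiehzaepudatuwi/: /p/ is a voiceless stop between vowels /e/ and /i/, so it voices to [b]. /p/ is a voiceless stop between vowels /e/ and /u/, so it voices to [b]. /t/ is a voiceless stop between vowels /a/ and /u/, so it voices to [d]. → [febiehzaebudaduwi].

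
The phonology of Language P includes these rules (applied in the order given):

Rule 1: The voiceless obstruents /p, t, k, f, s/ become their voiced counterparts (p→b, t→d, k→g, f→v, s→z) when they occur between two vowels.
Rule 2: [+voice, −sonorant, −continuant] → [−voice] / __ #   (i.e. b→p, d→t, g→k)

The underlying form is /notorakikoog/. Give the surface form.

nodoragigook

Rule 1 (intervocalic voicing): /t/ is a voiceless obstruent between vowels /o/ and /o/, so it voices to [d]. /k/ is a voiceless obstruent between vowels /a/ and /i/, so it voices to [g]. /k/ is a voiceless obstruent between vowels /i/ and /o/, so it voices to [g]. /notorakikoog/ → nodoragigoog.
Rule 2 (final devoicing): /g/ is a voiced stop in word-final position, so it devoices to [k]. /nodoragigoog/ → nodoragigook.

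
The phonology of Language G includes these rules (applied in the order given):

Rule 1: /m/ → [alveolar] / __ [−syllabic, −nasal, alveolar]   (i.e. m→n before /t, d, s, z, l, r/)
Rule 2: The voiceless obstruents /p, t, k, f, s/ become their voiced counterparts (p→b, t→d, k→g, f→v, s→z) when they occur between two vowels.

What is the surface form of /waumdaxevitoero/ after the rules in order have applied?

Rule 1 (nasal place assimilation): /m/ precedes the alveolar consonant /d/, so it assimilates in place to [n]. /waumdaxevitoero/ → waundaxevitoero.
Rule 2 (intervocalic voicing): /t/ is a voiceless obstruent between vowels /i/ and /o/, so it voices to [d]. /waundaxevitoero/ → waundaxevidoero.

waundaxevidoero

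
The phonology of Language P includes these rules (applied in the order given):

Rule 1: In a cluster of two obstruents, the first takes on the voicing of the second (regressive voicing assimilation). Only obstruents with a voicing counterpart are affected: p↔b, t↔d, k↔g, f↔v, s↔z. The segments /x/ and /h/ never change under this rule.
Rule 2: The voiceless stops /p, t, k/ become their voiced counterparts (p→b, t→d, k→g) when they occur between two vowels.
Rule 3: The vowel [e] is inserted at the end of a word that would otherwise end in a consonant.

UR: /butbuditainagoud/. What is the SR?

budbudidainagoude

Rule 1 (regressive voicing assimilation): /t/ precedes the voiced obstruent /b/, so it voices to [d] by assimilation. /butbuditainagoud/ → budbuditainagoud.
Rule 2 (intervocalic voicing): /t/ is a voiceless stop between vowels /i/ and /a/, so it voices to [d]. /budbuditainagoud/ → budbudidainagoud.
Rule 3 (final e-epenthesis): the form ends in the consonant /d/, so [e] is inserted word-finally. /budbudidainagoud/ → budbudidainagoude.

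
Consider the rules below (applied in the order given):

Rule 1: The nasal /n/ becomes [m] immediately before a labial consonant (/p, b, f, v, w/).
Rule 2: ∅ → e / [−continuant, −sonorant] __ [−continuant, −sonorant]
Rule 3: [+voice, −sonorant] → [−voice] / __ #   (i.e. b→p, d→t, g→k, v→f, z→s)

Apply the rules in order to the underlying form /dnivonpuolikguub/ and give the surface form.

dnivompuolikeguup

Rule 1 (nasal place assimilation): /n/ precedes the labial consonant /p/, so it assimilates in place to [m]. /dnivonpuolikguub/ → dnivompuolikguub.
Rule 2 (stop-cluster e-epenthesis): /k/ and /g/ form a stop–stop cluster, so [e] is inserted between them. /dnivompuolikguub/ → dnivompuolikeguub.
Rule 3 (final devoicing): /b/ is a voiced obstruent in word-final position, so it devoices to [p]. /dnivompuolikeguub/ → dnivompuolikeguup.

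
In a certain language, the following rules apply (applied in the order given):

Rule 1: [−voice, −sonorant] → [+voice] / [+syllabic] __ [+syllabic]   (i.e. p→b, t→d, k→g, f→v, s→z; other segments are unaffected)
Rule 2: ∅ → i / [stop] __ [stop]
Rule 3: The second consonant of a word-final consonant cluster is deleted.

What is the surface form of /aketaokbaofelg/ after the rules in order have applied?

Rule 1 (intervocalic voicing): /k/ is a voiceless obstruent between vowels /a/ and /e/, so it voices to [g]. /t/ is a voiceless obstruent between vowels /e/ and /a/, so it voices to [d]. /f/ is a voiceless obstruent between vowels /o/ and /e/, so it voices to [v]. /aketaokbaofelg/ → agedaokbaovelg.
Rule 2 (stop-cluster i-epenthesis): /k/ and /b/ form a stop–stop cluster, so [i] is inserted between them. /agedaokbaovelg/ → agedaokibaovelg.
Rule 3 (final cluster simplification): /g/ is the second consonant of a word-final cluster /lg/, so it deletes. /agedaokibaovelg/ → agedaokibaovel.

agedaokibaovel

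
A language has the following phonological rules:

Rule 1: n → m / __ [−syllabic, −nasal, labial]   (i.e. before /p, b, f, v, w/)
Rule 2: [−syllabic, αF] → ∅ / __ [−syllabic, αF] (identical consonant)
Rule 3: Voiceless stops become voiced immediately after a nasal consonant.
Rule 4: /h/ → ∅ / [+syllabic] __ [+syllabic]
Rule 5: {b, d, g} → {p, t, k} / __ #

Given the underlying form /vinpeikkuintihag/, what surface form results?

vimbeikuindiak

Rule 1 (nasal place assimilation): /n/ precedes the labial consonant /p/, so it assimilates in place to [m]. /vinpeikkuintihag/ → vimpeikkuintihag.
Rule 2 (degemination): /kk/ is a geminate; the first /k/ deletes. /vimpeikkuintihag/ → vimpeikuintihag.
Rule 3 (post-nasal voicing): /p/ is a voiceless stop immediately after the nasal /m/, so it voices to [b]. /t/ is a voiceless stop immediately after the nasal /n/, so it voices to [d]. /vimpeikuintihag/ → vimbeikuindihag.
Rule 4 (intervocalic h-deletion): /h/ occurs between vowels /i/ and /a/, so it deletes. /vimbeikuindihag/ → vimbeikuindiag.
Rule 5 (final devoicing): /g/ is a voiced stop in word-final position, so it devoices to [k]. /vimbeikuindiag/ → vimbeikuindiak.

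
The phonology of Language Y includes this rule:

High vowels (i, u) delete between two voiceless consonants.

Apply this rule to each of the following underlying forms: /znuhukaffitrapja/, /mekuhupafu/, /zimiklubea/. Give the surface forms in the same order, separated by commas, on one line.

znuhkafftrapja, mekhpafu, zimiklubea

/znuhukaffitrapja/: /u/ is a high vowel flanked by voiceless consonants /h/ and /k/, so it deletes. /i/ is a high vowel flanked by voiceless consonants /f/ and /t/, so it deletes. → [znuhkafftrapja].
/mekuhupafu/: /u/ is a high vowel flanked by voiceless consonants /k/ and /h/, so it deletes. /u/ is a high vowel flanked by voiceless consonants /h/ and /p/, so it deletes. → [mekhpafu].
/zimiklubea/: the rule's environment is not met; surfaces unchanged as [zimiklubea].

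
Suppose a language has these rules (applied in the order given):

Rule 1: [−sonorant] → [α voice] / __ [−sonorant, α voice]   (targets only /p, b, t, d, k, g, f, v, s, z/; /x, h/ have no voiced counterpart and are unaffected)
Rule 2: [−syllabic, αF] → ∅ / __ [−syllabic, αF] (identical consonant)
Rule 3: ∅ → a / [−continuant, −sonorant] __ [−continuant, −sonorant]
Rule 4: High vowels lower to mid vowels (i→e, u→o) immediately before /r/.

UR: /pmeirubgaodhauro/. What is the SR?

pmeerubagaothaoro

Rule 1 (regressive voicing assimilation): /d/ precedes the voiceless obstruent /h/, so it devoices to [t] by assimilation. /pmeirubgaodhauro/ → pmeirubgaothauro.
Rule 2 (degemination): no segment meets the environment; /pmeirubgaothauro/ is unchanged.
Rule 3 (stop-cluster a-epenthesis): /b/ and /g/ form a stop–stop cluster, so [a] is inserted between them. /pmeirubgaothauro/ → pmeirubagaothauro.
Rule 4 (pre-rhotic lowering): /i/ is a high vowel immediately before /r/, so it lowers to [e]. /u/ is a high vowel immediately before /r/, so it lowers to [o]. /pmeirubagaothauro/ → pmeerubagaothaoro.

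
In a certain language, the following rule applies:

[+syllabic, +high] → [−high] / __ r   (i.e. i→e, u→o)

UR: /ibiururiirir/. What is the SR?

/u/ is a high vowel immediately before /r/, so it lowers to [o].
/u/ is a high vowel immediately before /r/, so it lowers to [o].
/i/ is a high vowel immediately before /r/, so it lowers to [e].
/i/ is a high vowel immediately before /r/, so it lowers to [e].
The other instances of /i/ do not occur in the required environment and remain unchanged.
Surface form: [ibiororierer].

ibiororierer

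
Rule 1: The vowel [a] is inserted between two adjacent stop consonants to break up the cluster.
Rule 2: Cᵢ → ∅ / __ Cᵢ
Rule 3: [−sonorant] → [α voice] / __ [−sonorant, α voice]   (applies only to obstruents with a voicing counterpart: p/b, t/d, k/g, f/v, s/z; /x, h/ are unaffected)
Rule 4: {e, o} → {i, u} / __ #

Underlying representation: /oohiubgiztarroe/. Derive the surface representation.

oohiubagistaroi

Rule 1 (stop-cluster a-epenthesis): /b/ and /g/ form a stop–stop cluster, so [a] is inserted between them. /oohiubgiztarroe/ → oohiubagiztarroe.
Rule 2 (degemination): /rr/ is a geminate; the first /r/ deletes. /oohiubagiztarroe/ → oohiubagiztaroe.
Rule 3 (regressive voicing assimilation): /z/ precedes the voiceless obstruent /t/, so it devoices to [s] by assimilation. /oohiubagiztaroe/ → oohiubagistaroe.
Rule 4 (final vowel raising): /e/ is a mid vowel in word-final position, so it raises to [i]. /oohiubagistaroe/ → oohiubagistaroi.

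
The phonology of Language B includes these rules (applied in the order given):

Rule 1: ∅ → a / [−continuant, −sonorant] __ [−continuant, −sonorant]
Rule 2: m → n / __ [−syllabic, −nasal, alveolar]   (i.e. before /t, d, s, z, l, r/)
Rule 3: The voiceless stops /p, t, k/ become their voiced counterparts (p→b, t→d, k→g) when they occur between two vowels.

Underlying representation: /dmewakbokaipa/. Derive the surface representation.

dmewagabogaiba

Rule 1 (stop-cluster a-epenthesis): /k/ and /b/ form a stop–stop cluster, so [a] is inserted between them. /dmewakbokaipa/ → dmewakabokaipa.
Rule 2 (nasal place assimilation): no segment meets the environment; /dmewakabokaipa/ is unchanged.
Rule 3 (intervocalic voicing): /k/ is a voiceless stop between vowels /a/ and /a/, so it voices to [g]. /k/ is a voiceless stop between vowels /o/ and /a/, so it voices to [g]. /p/ is a voiceless stop between vowels /i/ and /a/, so it voices to [b]. /dmewakabokaipa/ → dmewagabogaiba.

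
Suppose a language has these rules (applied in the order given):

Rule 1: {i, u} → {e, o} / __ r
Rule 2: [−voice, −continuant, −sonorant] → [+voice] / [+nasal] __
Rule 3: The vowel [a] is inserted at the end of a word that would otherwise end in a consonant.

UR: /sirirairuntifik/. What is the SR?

Rule 1 (pre-rhotic lowering): /i/ is a high vowel immediately before /r/, so it lowers to [e]. /i/ is a high vowel immediately before /r/, so it lowers to [e]. /i/ is a high vowel immediately before /r/, so it lowers to [e]. /sirirairuntifik/ → sereraeruntifik.
Rule 2 (post-nasal voicing): /t/ is a voiceless stop immediately after the nasal /n/, so it voices to [d]. /sereraeruntifik/ → sereraerundifik.
Rule 3 (final a-epenthesis): the form ends in the consonant /k/, so [a] is inserted word-finally. /sereraerundifik/ → sereraerundifika.

sereraerundifika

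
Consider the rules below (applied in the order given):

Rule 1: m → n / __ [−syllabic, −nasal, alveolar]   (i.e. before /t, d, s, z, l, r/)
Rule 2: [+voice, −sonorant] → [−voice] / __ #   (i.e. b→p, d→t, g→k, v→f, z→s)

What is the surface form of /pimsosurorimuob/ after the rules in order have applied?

Rule 1 (nasal place assimilation): /m/ precedes the alveolar consonant /s/, so it assimilates in place to [n]. /pimsosurorimuob/ → pinsosurorimuob.
Rule 2 (final devoicing): /b/ is a voiced obstruent in word-final position, so it devoices to [p]. /pinsosurorimuob/ → pinsosurorimuop.

pinsosurorimuop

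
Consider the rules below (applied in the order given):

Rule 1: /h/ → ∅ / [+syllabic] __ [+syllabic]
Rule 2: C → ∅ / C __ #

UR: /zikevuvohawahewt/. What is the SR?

zikevuvoawaew

Rule 1 (intervocalic h-deletion): /h/ occurs between vowels /o/ and /a/, so it deletes. /h/ occurs between vowels /a/ and /e/, so it deletes. /zikevuvohawahewt/ → zikevuvoawaewt.
Rule 2 (final cluster simplification): /t/ is the second consonant of a word-final cluster /wt/, so it deletes. /zikevuvoawaewt/ → zikevuvoawaew.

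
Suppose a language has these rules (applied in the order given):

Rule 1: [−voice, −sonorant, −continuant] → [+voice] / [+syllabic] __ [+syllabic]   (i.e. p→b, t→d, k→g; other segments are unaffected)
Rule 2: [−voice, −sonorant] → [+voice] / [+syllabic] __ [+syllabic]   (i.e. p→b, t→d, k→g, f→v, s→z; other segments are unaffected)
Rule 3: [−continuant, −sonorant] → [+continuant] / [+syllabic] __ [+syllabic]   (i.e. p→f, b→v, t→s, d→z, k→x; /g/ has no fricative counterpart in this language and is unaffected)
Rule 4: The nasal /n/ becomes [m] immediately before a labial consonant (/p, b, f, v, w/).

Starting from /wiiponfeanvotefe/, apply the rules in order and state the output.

wiivomfeamvozeve

Rule 1 (intervocalic voicing): /p/ is a voiceless stop between vowels /i/ and /o/, so it voices to [b]. /t/ is a voiceless stop between vowels /o/ and /e/, so it voices to [d]. /wiiponfeanvotefe/ → wiibonfeanvodefe.
Rule 2 (intervocalic voicing): /f/ is a voiceless obstruent between vowels /e/ and /e/, so it voices to [v]. /wiibonfeanvodefe/ → wiibonfeanvodeve.
Rule 3 (intervocalic spirantization): /b/ is a stop between vowels /i/ and /o/, so it spirantizes to the fricative [v]. /d/ is a stop between vowels /o/ and /e/, so it spirantizes to the fricative [z]. /wiibonfeanvodeve/ → wiivonfeanvozeve.
Rule 4 (nasal place assimilation): /n/ precedes the labial consonant /f/, so it assimilates in place to [m]. /n/ precedes the labial consonant /v/, so it assimilates in place to [m]. /wiivonfeanvozeve/ → wiivomfeamvozeve.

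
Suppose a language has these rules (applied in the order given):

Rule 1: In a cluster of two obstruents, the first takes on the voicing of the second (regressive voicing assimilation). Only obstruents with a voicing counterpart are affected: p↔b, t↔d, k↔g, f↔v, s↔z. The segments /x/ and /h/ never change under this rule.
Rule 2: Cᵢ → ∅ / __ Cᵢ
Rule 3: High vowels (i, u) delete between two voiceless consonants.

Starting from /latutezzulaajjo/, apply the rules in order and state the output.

lattezulaajo

Rule 1 (regressive voicing assimilation): no segment meets the environment; /latutezzulaajjo/ is unchanged.
Rule 2 (degemination): /zz/ is a geminate; the first /z/ deletes. /jj/ is a geminate; the first /j/ deletes. /latutezzulaajjo/ → latutezulaajo.
Rule 3 (high vowel syncope): /u/ is a high vowel flanked by voiceless consonants /t/ and /t/, so it deletes. /latutezulaajo/ → lattezulaajo.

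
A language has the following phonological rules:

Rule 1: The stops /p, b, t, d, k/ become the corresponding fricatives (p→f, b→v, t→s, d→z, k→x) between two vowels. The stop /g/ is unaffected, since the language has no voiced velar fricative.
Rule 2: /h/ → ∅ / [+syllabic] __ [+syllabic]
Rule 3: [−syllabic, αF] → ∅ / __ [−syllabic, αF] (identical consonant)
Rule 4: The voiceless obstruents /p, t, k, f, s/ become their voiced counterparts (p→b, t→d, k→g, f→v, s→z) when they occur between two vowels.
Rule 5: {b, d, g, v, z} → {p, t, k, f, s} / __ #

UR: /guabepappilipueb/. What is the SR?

guavevabilivuep

Rule 1 (intervocalic spirantization): /b/ is a stop between vowels /a/ and /e/, so it spirantizes to the fricative [v]. /p/ is a stop between vowels /e/ and /a/, so it spirantizes to the fricative [f]. /p/ is a stop between vowels /i/ and /u/, so it spirantizes to the fricative [f]. /guabepappilipueb/ → guavefappilifueb.
Rule 2 (intervocalic h-deletion): no segment meets the environment; /guavefappilifueb/ is unchanged.
Rule 3 (degemination): /pp/ is a geminate; the first /p/ deletes. /guavefappilifueb/ → guavefapilifueb.
Rule 4 (intervocalic voicing): /f/ is a voiceless obstruent between vowels /e/ and /a/, so it voices to [v]. /p/ is a voiceless obstruent between vowels /a/ and /i/, so it voices to [b]. /f/ is a voiceless obstruent between vowels /i/ and /u/, so it voices to [v]. /guavefapilifueb/ → guavevabilivueb.
Rule 5 (final devoicing): /b/ is a voiced obstruent in word-final position, so it devoices to [p]. /guavevabilivueb/ → guavevabilivuep.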